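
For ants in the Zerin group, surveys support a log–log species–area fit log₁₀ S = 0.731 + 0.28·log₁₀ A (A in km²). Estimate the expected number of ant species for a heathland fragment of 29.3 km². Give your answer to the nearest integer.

14 species

S = 5.383 × 29.3^0.28 = 5.383 × 2.575 ≈ 13.86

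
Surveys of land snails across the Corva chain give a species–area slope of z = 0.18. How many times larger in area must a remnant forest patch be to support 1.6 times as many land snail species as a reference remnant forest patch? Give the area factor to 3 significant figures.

(A₂/A₁)^0.18 = 1.6, so A₂/A₁ = 1.6^(1/0.18) = 1.6^5.556
ln(A₂/A₁) = ln 1.6 / 0.18 = 0.4700 / 0.18 = 2.6111
A₂/A₁ = e^2.6111 ≈ 13.61

13.6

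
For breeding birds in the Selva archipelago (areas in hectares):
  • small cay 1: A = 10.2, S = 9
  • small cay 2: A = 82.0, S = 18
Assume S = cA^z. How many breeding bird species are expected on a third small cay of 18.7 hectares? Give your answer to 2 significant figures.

z = ln(18/9) / ln(82/10.2) = 0.6931 / 2.0843 = 0.3326
c = 9 / 10.2^0.3326 = 9 / 2.165 = 4.157
S₃ = 4.157 × 18.7^0.3326 = 4.157 × 2.648 ≈ 11.01

11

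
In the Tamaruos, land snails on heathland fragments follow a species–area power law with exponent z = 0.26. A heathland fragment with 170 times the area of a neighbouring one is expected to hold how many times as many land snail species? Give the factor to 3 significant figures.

S₂/S₁ = (A₂/A₁)^z = 170^0.26
ln(S₂/S₁) = 0.26 × ln 170 = 0.26 × 5.1358 = 1.3353
S₂/S₁ = e^1.3353 ≈ 3.801

3.80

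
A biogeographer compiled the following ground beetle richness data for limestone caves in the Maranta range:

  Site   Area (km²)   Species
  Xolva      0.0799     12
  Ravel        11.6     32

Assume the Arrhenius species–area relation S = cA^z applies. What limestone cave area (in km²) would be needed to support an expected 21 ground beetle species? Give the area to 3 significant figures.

z = ln(32/12) / ln(11.6/0.0799) = 0.9808 / 4.9780 = 0.1970
c = 12 / 0.0799^0.1970 = 12 / 0.6078 = 19.74
A = (21/19.74)^(1/0.1970) ⇒ ln A = ln(1.064)/0.1970 = 0.3132
A = e^0.3132 ≈ 1.368 km²

1.37 km²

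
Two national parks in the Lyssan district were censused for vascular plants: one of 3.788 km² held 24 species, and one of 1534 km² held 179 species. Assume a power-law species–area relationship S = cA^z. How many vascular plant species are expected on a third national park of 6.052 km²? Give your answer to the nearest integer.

z = ln(179/24) / ln(1534/3.788) = 2.0093 / 6.0038 = 0.3347
c = 24 / 3.788^0.3347 = 24 / 1.562 = 15.37
S₃ = 15.37 × 6.052^0.3347 = 15.37 × 1.827 ≈ 28.07

28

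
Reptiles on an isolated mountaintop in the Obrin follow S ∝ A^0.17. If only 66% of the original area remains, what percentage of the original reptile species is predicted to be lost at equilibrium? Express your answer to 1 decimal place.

S_new/S_old = (A_new/A_old)^z = 0.66^0.17
= exp(0.17 × ln 0.66) = exp(0.17 × -0.4155) = exp(-0.0706) ≈ 0.9318
Fraction lost = 1 − 0.9318 = 0.0682

6.8%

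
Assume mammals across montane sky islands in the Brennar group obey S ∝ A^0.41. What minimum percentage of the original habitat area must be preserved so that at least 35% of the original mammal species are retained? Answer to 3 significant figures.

Need (A_new/A_old)^0.41 = 0.35, so A_new/A_old = 0.35^(1/0.41) = 0.35^2.439
ln(A_new/A_old) = ln 0.35 / 0.41 = -1.0498 / 0.41 = -2.5605
A_new/A_old = e^-2.5605 ≈ 0.07726

7.73%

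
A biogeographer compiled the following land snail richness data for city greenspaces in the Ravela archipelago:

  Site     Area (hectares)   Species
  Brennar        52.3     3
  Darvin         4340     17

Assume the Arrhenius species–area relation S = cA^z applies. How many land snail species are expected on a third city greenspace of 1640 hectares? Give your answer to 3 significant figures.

11.6

z = ln(17/3) / ln(4340/52.3) = 1.7346 / 4.4186 = 0.3926
c = 3 / 52.3^0.3926 = 3 / 4.727 = 0.6346
S₃ = 0.6346 × 1640^0.3926 = 0.6346 × 18.28 ≈ 11.6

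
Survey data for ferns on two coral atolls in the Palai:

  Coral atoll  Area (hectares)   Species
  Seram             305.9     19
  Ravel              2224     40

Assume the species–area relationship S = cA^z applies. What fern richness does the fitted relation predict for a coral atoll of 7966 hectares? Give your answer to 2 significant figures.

65

z = ln(40/19) / ln(2224/305.9) = 0.7444 / 1.9838 = 0.3753
c = 19 / 305.9^0.3753 = 19 / 8.565 = 2.218
S₃ = 2.218 × 7966^0.3753 = 2.218 × 29.11 ≈ 64.56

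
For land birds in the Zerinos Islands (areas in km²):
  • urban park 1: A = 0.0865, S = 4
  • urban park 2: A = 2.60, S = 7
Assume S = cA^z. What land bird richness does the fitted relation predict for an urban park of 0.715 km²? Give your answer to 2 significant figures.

z = ln(7/4) / ln(2.6/0.0865) = 0.5596 / 3.4031 = 0.1644
c = 4 / 0.0865^0.1644 = 4 / 0.6687 = 5.982
S₃ = 5.982 × 0.715^0.1644 = 5.982 × 0.9463 ≈ 5.661

5.7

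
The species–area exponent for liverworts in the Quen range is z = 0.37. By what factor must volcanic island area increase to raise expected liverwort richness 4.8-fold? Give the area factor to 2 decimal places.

(A₂/A₁)^0.37 = 4.8, so A₂/A₁ = 4.8^(1/0.37) = 4.8^2.703
ln(A₂/A₁) = ln 4.8 / 0.37 = 1.5686 / 0.37 = 4.2395
A₂/A₁ = e^4.2395 ≈ 69.37

69.37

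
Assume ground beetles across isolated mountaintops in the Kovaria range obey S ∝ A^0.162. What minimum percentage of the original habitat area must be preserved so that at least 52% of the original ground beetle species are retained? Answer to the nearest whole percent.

2%

Need (A_new/A_old)^0.162 = 0.52, so A_new/A_old = 0.52^(1/0.162) = 0.52^6.173
ln(A_new/A_old) = ln 0.52 / 0.162 = -0.6539 / 0.162 = -4.0366
A_new/A_old = e^-4.0366 ≈ 0.01766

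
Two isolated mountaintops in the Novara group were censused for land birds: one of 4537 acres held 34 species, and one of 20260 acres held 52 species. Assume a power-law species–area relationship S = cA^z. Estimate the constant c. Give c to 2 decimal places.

3.11

z = ln(S₂/S₁) / ln(A₂/A₁) = ln(52/34) / ln(20260/4537) = 0.4249 / 1.4964 = 0.2839
c = S₁ / A₁^z = 34 / 4537^0.2839 = 34 / 10.92 = 3.113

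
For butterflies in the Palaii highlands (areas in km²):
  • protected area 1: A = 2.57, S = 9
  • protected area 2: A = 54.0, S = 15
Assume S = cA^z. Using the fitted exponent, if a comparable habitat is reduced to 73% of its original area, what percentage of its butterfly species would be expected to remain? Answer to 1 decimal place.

z = ln(15/9) / ln(54/2.57) = 0.5108 / 3.0451 = 0.1678
S_new/S_old = (A_new/A_old)^z = 0.73^0.1678 = exp(0.1678 × -0.3147) = 0.9486

94.9%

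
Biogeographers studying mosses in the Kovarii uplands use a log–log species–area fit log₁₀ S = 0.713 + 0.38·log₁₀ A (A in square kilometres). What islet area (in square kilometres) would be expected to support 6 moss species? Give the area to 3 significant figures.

1.48 square kilometres

6 = 5.164 × A^0.38  ⇒  A^0.38 = 6/5.164 = 1.162
ln A = ln(1.162) / 0.38 = 0.1500 / 0.38 = 0.3948
A = e^0.3948 ≈ 1.484 square kilometres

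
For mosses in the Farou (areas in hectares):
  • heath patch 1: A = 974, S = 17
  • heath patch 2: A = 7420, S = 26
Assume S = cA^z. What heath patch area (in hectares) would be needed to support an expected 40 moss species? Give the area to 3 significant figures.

58100 hectares

z = ln(26/17) / ln(7420/974) = 0.4249 / 2.0305 = 0.2092
c = 17 / 974^0.2092 = 17 / 4.22 = 4.028
A = (40/4.028)^(1/0.2092) ⇒ ln A = ln(9.93)/0.2092 = 10.9707
A = e^10.9707 ≈ 58143 hectares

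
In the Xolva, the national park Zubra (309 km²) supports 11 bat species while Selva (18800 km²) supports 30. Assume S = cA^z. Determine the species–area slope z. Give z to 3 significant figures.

0.244

Taking logs: ln S = ln c + z ln A, so z = (ln S₂ − ln S₁)/(ln A₂ − ln A₁).
z = ln(30/11) / ln(18800/309) = ln(2.727) / ln(60.84) = 1.0033 / 4.1083 = 0.2442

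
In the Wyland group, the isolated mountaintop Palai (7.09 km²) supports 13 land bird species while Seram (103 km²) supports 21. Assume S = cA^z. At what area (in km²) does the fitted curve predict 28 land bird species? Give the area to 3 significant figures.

z = ln(21/13) / ln(103/7.09) = 0.4796 / 2.6760 = 0.1792
c = 13 / 7.09^0.1792 = 13 / 1.421 = 9.152
A = (28/9.152)^(1/0.1792) ⇒ ln A = ln(3.06)/0.1792 = 6.2400
A = e^6.2400 ≈ 512.9 km²

513 km²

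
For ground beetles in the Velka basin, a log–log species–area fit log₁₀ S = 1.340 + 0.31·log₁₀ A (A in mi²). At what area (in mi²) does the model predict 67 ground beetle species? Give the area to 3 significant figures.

37.0 mi²

67 = 21.88 × A^0.31  ⇒  A^0.31 = 67/21.88 = 3.062
ln A = ln(3.062) / 0.31 = 1.1192 / 0.31 = 3.6104
A = e^3.6104 ≈ 36.98 mi²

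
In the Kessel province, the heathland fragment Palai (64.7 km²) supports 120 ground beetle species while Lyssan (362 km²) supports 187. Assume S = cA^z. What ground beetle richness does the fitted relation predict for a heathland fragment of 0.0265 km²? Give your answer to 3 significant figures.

16.1

z = ln(187/120) / ln(362/64.7) = 0.4436 / 1.7219 = 0.2576
c = 120 / 64.7^0.2576 = 120 / 2.928 = 40.99
S₃ = 40.99 × 0.0265^0.2576 = 40.99 × 0.3924 ≈ 16.08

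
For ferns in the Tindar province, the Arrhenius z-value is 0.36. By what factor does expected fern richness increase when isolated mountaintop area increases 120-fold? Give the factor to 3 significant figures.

S₂/S₁ = (A₂/A₁)^z = 120^0.36
ln(S₂/S₁) = 0.36 × ln 120 = 0.36 × 4.7875 = 1.7235
S₂/S₁ = e^1.7235 ≈ 5.604

5.60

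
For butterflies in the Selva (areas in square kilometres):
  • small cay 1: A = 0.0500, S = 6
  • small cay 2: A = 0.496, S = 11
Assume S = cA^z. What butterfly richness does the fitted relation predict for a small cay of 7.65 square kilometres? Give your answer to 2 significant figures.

23

z = ln(11/6) / ln(0.496/0.05) = 0.6061 / 2.2946 = 0.2642
c = 6 / 0.05^0.2642 = 6 / 0.4532 = 13.24
S₃ = 13.24 × 7.65^0.2642 = 13.24 × 1.712 ≈ 22.66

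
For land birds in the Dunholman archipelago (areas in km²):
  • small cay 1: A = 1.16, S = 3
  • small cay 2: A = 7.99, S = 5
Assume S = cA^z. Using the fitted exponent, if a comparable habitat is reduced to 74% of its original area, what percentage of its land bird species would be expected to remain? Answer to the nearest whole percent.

z = ln(5/3) / ln(7.99/1.16) = 0.5108 / 1.9298 = 0.2647
S_new/S_old = (A_new/A_old)^z = 0.74^0.2647 = exp(0.2647 × -0.3011) = 0.9234

92%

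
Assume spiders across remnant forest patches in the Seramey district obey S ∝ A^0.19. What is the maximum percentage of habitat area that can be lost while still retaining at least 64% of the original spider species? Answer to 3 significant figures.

Need (A_new/A_old)^0.19 = 0.64, so A_new/A_old = 0.64^(1/0.19) = 0.64^5.263
ln(A_new/A_old) = ln 0.64 / 0.19 = -0.4463 / 0.19 = -2.3489
A_new/A_old = e^-2.3489 ≈ 0.09548
Fraction that can be lost = 1 − 0.09548 = 0.9045

90.5%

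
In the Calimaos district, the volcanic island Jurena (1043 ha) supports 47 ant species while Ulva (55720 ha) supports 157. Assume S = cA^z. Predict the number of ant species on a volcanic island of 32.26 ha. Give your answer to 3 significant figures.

z = ln(157/47) / ln(55720/1043) = 1.2061 / 3.9782 = 0.3032
c = 47 / 1043^0.3032 = 47 / 8.224 = 5.715
S₃ = 5.715 × 32.26^0.3032 = 5.715 × 2.867 ≈ 16.38

16.4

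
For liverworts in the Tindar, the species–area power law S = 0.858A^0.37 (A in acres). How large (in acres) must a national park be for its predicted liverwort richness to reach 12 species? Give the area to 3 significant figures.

12 = 0.858 × A^0.37  ⇒  A^0.37 = 12/0.858 = 13.99
ln A = ln(13.99) / 0.37 = 2.6381 / 0.37 = 7.1299
A = e^7.1299 ≈ 1249 acres

1250 acres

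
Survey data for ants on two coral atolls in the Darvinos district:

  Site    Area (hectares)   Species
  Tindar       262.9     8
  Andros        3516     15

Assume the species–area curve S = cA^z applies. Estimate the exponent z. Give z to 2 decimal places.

Taking logs: ln S = ln c + z ln A, so z = (ln S₂ − ln S₁)/(ln A₂ − ln A₁).
z = ln(15/8) / ln(3516/262.9) = ln(1.875) / ln(13.37) = 0.6286 / 2.5933 = 0.2424

0.24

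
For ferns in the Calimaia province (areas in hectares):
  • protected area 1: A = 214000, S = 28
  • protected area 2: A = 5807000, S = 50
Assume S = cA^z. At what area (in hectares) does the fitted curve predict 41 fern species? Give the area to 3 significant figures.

z = ln(50/28) / ln(5807000/214000) = 0.5798 / 3.3008 = 0.1757
c = 28 / 214000^0.1757 = 28 / 8.636 = 3.242
A = (41/3.242)^(1/0.1757) ⇒ ln A = ln(12.65)/0.1757 = 14.4448
A = e^14.4448 ≈ 1876305 hectares

1880000 hectares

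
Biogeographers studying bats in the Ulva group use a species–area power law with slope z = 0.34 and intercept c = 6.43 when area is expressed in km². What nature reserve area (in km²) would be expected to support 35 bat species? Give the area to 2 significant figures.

150 km²

35 = 6.43 × A^0.34  ⇒  A^0.34 = 35/6.43 = 5.443
ln A = ln(5.443) / 0.34 = 1.6944 / 0.34 = 4.9835
A = e^4.9835 ≈ 146 km²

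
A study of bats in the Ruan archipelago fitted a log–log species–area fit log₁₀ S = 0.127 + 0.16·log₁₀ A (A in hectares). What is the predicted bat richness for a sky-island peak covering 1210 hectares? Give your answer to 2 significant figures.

4.2

S = 1.34 × 1210^0.16
ln S = ln 1.34 + 0.16 × ln 1210 = 0.2924 + 0.16 × 7.0984 = 1.4282
S = e^1.4282 ≈ 4.171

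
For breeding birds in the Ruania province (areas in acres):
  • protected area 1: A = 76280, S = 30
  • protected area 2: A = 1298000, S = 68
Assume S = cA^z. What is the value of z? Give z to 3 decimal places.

Taking logs: ln S = ln c + z ln A, so z = (ln S₂ − ln S₁)/(ln A₂ − ln A₁).
z = ln(68/30) / ln(1298000/76280) = ln(2.267) / ln(17.02) = 0.8183 / 2.8342 = 0.2887

0.289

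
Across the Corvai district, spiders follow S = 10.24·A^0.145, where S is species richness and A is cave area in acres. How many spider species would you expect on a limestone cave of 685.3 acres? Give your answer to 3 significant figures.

26.4

S = 10.24 × 685.3^0.145
ln S = ln 10.24 + 0.145 × ln 685.3 = 2.3263 + 0.145 × 6.5299 = 3.2731
S = e^3.2731 ≈ 26.39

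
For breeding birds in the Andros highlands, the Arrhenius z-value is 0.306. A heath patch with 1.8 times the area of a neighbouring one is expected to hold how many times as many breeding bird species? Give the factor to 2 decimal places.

1.20

S₂/S₁ = (A₂/A₁)^z = 1.8^0.306
ln(S₂/S₁) = 0.306 × ln 1.8 = 0.306 × 0.5878 = 0.1799
S₂/S₁ = e^0.1799 ≈ 1.197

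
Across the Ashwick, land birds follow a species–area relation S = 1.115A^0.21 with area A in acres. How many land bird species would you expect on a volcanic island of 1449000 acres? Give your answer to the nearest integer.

S = 1.115 × 1449000^0.21
ln S = ln 1.115 + 0.21 × ln 1449000 = 0.1089 + 0.21 × 14.1864 = 3.0880
S = e^3.0880 ≈ 21.93

22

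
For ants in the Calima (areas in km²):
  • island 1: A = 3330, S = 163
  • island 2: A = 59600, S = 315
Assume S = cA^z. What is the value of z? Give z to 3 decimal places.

0.228

Taking logs: ln S = ln c + z ln A, so z = (ln S₂ − ln S₁)/(ln A₂ − ln A₁).
z = ln(315/163) / ln(59600/3330) = ln(1.933) / ln(17.9) = 0.6588 / 2.8847 = 0.2284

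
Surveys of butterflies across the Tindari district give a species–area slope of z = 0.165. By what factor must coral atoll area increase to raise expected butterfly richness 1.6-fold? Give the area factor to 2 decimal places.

(A₂/A₁)^0.165 = 1.6, so A₂/A₁ = 1.6^(1/0.165) = 1.6^6.061
ln(A₂/A₁) = ln 1.6 / 0.165 = 0.4700 / 0.165 = 2.8485
A₂/A₁ = e^2.8485 ≈ 17.26

17.26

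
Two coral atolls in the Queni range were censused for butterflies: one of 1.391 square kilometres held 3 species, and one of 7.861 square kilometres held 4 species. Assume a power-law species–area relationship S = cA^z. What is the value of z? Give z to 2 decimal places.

0.17

Taking logs: ln S = ln c + z ln A, so z = (ln S₂ − ln S₁)/(ln A₂ − ln A₁).
z = ln(4/3) / ln(7.861/1.391) = ln(1.333) / ln(5.651) = 0.2877 / 1.7319 = 0.1661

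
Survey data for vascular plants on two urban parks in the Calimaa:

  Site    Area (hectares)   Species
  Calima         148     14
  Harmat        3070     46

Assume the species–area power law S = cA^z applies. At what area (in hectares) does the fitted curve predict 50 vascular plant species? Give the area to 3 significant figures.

3800 hectares

z = ln(46/14) / ln(3070/148) = 1.1896 / 3.0322 = 0.3923
c = 14 / 148^0.3923 = 14 / 7.103 = 1.971
A = (50/1.971)^(1/0.3923) ⇒ ln A = ln(25.37)/0.3923 = 8.2420
A = e^8.2420 ≈ 3797 hectares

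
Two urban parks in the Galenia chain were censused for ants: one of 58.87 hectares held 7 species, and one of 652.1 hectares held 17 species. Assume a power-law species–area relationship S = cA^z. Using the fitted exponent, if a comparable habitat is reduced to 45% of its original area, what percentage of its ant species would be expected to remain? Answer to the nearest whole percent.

74%

z = ln(17/7) / ln(652.1/58.87) = 0.8873 / 2.4049 = 0.3690
S_new/S_old = (A_new/A_old)^z = 0.45^0.3690 = exp(0.3690 × -0.7985) = 0.7448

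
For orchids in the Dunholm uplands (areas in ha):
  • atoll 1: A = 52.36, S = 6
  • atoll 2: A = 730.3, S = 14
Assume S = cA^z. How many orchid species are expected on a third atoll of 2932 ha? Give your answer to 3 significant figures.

21.9

z = ln(14/6) / ln(730.3/52.36) = 0.8473 / 2.6353 = 0.3215
c = 6 / 52.36^0.3215 = 6 / 3.57 = 1.681
S₃ = 1.681 × 2932^0.3215 = 1.681 × 13.02 ≈ 21.89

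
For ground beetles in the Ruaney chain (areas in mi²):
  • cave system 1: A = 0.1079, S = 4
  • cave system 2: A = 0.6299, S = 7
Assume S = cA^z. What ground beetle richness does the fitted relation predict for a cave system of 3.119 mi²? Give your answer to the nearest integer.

z = ln(7/4) / ln(0.6299/0.1079) = 0.5596 / 1.7644 = 0.3172
c = 4 / 0.1079^0.3172 = 4 / 0.4935 = 8.105
S₃ = 8.105 × 3.119^0.3172 = 8.105 × 1.434 ≈ 11.63

12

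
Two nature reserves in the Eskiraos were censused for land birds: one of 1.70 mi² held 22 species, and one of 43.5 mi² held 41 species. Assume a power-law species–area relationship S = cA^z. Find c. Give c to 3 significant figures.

z = ln(S₂/S₁) / ln(A₂/A₁) = ln(41/22) / ln(43.5/1.7) = 0.6225 / 3.2421 = 0.1920
c = S₁ / A₁^z = 22 / 1.7^0.1920 = 22 / 1.107 = 19.87

19.9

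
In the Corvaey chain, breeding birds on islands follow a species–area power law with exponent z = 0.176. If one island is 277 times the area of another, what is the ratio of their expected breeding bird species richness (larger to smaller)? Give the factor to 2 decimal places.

2.69

S₂/S₁ = (A₂/A₁)^z = 277^0.176
ln(S₂/S₁) = 0.176 × ln 277 = 0.176 × 5.6240 = 0.9898
S₂/S₁ = e^0.9898 ≈ 2.691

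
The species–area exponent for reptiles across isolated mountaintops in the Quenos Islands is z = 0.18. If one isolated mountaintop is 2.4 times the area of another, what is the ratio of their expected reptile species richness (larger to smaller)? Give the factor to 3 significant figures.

S₂/S₁ = (A₂/A₁)^z = 2.4^0.18
ln(S₂/S₁) = 0.18 × ln 2.4 = 0.18 × 0.8755 = 0.1576
S₂/S₁ = e^0.1576 ≈ 1.171

1.17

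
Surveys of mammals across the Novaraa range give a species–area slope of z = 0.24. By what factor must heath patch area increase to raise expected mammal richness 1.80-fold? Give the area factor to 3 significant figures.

11.6

(A₂/A₁)^0.24 = 1.8, so A₂/A₁ = 1.8^(1/0.24) = 1.8^4.167
ln(A₂/A₁) = ln 1.8 / 0.24 = 0.5878 / 0.24 = 2.4491
A₂/A₁ = e^2.4491 ≈ 11.58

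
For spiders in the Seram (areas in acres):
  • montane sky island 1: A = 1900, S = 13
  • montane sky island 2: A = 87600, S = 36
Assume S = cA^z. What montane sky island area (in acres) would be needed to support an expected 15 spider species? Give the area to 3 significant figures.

z = ln(36/13) / ln(87600/1900) = 1.0186 / 3.8309 = 0.2659
c = 13 / 1900^0.2659 = 13 / 7.443 = 1.747
A = (15/1.747)^(1/0.2659) ⇒ ln A = ln(8.588)/0.2659 = 8.0878
A = e^8.0878 ≈ 3255 acres

3250 acres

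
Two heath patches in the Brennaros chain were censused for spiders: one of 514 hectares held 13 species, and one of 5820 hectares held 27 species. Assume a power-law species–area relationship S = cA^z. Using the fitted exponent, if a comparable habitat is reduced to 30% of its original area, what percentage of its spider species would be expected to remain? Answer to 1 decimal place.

z = ln(27/13) / ln(5820/514) = 0.7309 / 2.4268 = 0.3012
S_new/S_old = (A_new/A_old)^z = 0.3^0.3012 = exp(0.3012 × -1.2040) = 0.6959

69.6%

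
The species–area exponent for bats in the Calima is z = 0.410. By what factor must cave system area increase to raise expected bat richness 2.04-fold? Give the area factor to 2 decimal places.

(A₂/A₁)^0.41 = 2.04, so A₂/A₁ = 2.04^(1/0.41) = 2.04^2.439
ln(A₂/A₁) = ln 2.04 / 0.41 = 0.7129 / 0.41 = 1.7389
A₂/A₁ = e^1.7389 ≈ 5.691

5.69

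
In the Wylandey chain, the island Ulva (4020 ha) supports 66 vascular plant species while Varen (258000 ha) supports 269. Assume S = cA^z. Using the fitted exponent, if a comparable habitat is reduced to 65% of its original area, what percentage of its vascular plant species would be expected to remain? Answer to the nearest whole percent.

86%

z = ln(269/66) / ln(258000/4020) = 1.4051 / 4.1617 = 0.3376
S_new/S_old = (A_new/A_old)^z = 0.65^0.3376 = exp(0.3376 × -0.4308) = 0.8646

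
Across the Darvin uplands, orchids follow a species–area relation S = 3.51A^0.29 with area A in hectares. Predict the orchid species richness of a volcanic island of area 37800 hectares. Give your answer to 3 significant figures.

74.6

S = 3.51 × 37800^0.29
ln S = ln 3.51 + 0.29 × ln 37800 = 1.2556 + 0.29 × 10.5401 = 4.3122
S = e^4.3122 ≈ 74.61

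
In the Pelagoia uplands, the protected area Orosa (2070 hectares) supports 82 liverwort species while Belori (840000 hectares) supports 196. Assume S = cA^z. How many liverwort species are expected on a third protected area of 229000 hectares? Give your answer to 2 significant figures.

160

z = ln(196/82) / ln(840000/2070) = 0.8714 / 6.0059 = 0.1451
c = 82 / 2070^0.1451 = 82 / 3.028 = 27.08
S₃ = 27.08 × 229000^0.1451 = 27.08 × 5.993 ≈ 162.3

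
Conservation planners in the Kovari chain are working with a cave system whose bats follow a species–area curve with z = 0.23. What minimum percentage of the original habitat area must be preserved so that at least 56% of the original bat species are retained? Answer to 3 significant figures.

Need (A_new/A_old)^0.23 = 0.56, so A_new/A_old = 0.56^(1/0.23) = 0.56^4.348
ln(A_new/A_old) = ln 0.56 / 0.23 = -0.5798 / 0.23 = -2.5209
A_new/A_old = e^-2.5209 ≈ 0.08038

8.04%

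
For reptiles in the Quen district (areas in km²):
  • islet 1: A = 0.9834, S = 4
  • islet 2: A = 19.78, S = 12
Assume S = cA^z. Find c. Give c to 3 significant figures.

4.02

z = ln(S₂/S₁) / ln(A₂/A₁) = ln(12/4) / ln(19.78/0.9834) = 1.0986 / 3.0014 = 0.3660
c = S₁ / A₁^z = 4 / 0.9834^0.3660 = 4 / 0.9939 = 4.025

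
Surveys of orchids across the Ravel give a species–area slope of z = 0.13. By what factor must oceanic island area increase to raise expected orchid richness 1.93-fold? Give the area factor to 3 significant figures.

157

(A₂/A₁)^0.13 = 1.93, so A₂/A₁ = 1.93^(1/0.13) = 1.93^7.692
ln(A₂/A₁) = ln 1.93 / 0.13 = 0.6575 / 0.13 = 5.0578
A₂/A₁ = e^5.0578 ≈ 157.3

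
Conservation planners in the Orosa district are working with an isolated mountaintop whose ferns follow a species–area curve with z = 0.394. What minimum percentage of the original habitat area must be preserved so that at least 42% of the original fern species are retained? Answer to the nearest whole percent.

Need (A_new/A_old)^0.394 = 0.42, so A_new/A_old = 0.42^(1/0.394) = 0.42^2.538
ln(A_new/A_old) = ln 0.42 / 0.394 = -0.8675 / 0.394 = -2.2018
A_new/A_old = e^-2.2018 ≈ 0.1106

11%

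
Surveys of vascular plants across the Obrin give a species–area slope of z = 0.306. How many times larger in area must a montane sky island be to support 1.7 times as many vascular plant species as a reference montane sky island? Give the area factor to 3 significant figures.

(A₂/A₁)^0.306 = 1.7, so A₂/A₁ = 1.7^(1/0.306) = 1.7^3.268
ln(A₂/A₁) = ln 1.7 / 0.306 = 0.5306 / 0.306 = 1.7341
A₂/A₁ = e^1.7341 ≈ 5.664

5.66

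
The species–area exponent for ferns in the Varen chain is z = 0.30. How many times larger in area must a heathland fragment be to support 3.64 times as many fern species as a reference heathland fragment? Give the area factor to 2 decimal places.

(A₂/A₁)^0.3 = 3.64, so A₂/A₁ = 3.64^(1/0.3) = 3.64^3.333
ln(A₂/A₁) = ln 3.64 / 0.3 = 1.2920 / 0.3 = 4.3066
A₂/A₁ = e^4.3066 ≈ 74.19

74.19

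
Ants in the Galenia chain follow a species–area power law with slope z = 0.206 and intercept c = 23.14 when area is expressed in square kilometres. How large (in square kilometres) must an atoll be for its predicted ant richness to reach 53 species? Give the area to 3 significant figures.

55.9 square kilometres

53 = 23.14 × A^0.206  ⇒  A^0.206 = 53/23.14 = 2.29
ln A = ln(2.29) / 0.206 = 0.8287 / 0.206 = 4.0230
A = e^4.0230 ≈ 55.87 square kilometres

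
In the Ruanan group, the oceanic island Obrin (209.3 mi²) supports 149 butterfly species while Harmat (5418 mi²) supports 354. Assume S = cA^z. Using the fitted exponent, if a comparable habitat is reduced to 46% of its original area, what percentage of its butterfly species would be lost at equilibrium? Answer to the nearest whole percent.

19%

z = ln(354/149) / ln(5418/209.3) = 0.8654 / 3.2537 = 0.2660
S_new/S_old = (A_new/A_old)^z = 0.46^0.2660 = exp(0.2660 × -0.7765) = 0.8134
Fraction lost = 1 − 0.8134 = 0.1866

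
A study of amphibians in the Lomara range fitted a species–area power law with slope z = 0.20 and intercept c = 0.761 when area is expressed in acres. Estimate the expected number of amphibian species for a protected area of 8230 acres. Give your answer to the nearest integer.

S = 0.761 × 8230^0.2
ln S = ln 0.761 + 0.2 × ln 8230 = -0.2731 + 0.2 × 9.0155 = 1.5300
S = e^1.5300 ≈ 4.618

5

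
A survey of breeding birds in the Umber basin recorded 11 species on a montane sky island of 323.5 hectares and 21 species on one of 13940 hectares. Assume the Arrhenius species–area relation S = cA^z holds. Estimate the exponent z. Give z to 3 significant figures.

Taking logs: ln S = ln c + z ln A, so z = (ln S₂ − ln S₁)/(ln A₂ − ln A₁).
z = ln(21/11) / ln(13940/323.5) = ln(1.909) / ln(43.09) = 0.6466 / 3.7633 = 0.1718

0.172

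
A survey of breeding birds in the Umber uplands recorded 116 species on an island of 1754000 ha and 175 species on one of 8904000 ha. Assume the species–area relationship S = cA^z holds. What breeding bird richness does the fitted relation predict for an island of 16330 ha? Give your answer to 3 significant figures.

z = ln(175/116) / ln(8904000/1754000) = 0.4112 / 1.6246 = 0.2531
c = 116 / 1754000^0.2531 = 116 / 38.05 = 3.048
S₃ = 3.048 × 16330^0.2531 = 3.048 × 11.65 ≈ 35.51

35.5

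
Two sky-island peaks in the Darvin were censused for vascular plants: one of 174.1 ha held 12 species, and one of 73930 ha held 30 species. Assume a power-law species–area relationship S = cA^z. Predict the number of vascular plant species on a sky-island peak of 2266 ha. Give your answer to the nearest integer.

18

z = ln(30/12) / ln(73930/174.1) = 0.9163 / 6.0512 = 0.1514
c = 12 / 174.1^0.1514 = 12 / 2.184 = 5.494
S₃ = 5.494 × 2266^0.1514 = 5.494 × 3.222 ≈ 17.7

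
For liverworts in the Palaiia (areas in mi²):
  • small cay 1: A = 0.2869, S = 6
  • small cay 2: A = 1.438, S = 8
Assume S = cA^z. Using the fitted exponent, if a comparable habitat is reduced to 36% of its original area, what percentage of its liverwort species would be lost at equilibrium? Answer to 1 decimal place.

z = ln(8/6) / ln(1.438/0.2869) = 0.2877 / 1.6119 = 0.1785
S_new/S_old = (A_new/A_old)^z = 0.36^0.1785 = exp(0.1785 × -1.0217) = 0.8333
Fraction lost = 1 − 0.8333 = 0.1667

16.7%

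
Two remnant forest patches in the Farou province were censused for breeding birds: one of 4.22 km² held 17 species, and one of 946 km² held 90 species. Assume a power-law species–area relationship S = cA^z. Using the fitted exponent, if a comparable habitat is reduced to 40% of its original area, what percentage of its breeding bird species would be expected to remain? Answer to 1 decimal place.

75.4%

z = ln(90/17) / ln(946/4.22) = 1.6666 / 5.4124 = 0.3079
S_new/S_old = (A_new/A_old)^z = 0.4^0.3079 = exp(0.3079 × -0.9163) = 0.7542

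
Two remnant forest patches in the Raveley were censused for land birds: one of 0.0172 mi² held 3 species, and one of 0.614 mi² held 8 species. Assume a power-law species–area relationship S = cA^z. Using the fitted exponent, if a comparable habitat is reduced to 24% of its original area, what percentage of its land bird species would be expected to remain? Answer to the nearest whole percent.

z = ln(8/3) / ln(0.614/0.0172) = 0.9808 / 3.5751 = 0.2744
S_new/S_old = (A_new/A_old)^z = 0.24^0.2744 = exp(0.2744 × -1.4271) = 0.676

68%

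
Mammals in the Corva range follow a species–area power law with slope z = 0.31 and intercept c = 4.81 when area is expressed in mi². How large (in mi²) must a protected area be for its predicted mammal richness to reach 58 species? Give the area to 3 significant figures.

58 = 4.81 × A^0.31  ⇒  A^0.31 = 58/4.81 = 12.06
ln A = ln(12.06) / 0.31 = 2.4897 / 0.31 = 8.0314
A = e^8.0314 ≈ 3076 mi²

3080 mi²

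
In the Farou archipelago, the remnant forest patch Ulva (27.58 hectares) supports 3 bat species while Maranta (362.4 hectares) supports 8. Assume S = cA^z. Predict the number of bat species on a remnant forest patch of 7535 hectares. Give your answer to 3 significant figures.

z = ln(8/3) / ln(362.4/27.58) = 0.9808 / 2.5757 = 0.3808
c = 3 / 27.58^0.3808 = 3 / 3.537 = 0.8483
S₃ = 0.8483 × 7535^0.3808 = 0.8483 × 29.95 ≈ 25.41

25.4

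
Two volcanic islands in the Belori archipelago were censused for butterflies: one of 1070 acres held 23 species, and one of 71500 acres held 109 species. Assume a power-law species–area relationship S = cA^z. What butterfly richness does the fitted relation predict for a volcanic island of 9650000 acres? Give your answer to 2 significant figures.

670

z = ln(109/23) / ln(71500/1070) = 1.5559 / 4.2020 = 0.3703
c = 23 / 1070^0.3703 = 23 / 13.23 = 1.738
S₃ = 1.738 × 9650000^0.3703 = 1.738 × 385.6 ≈ 670.1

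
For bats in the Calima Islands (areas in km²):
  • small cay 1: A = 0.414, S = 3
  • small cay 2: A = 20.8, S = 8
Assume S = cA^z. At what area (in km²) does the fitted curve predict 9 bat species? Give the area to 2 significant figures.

z = ln(8/3) / ln(20.8/0.414) = 0.9808 / 3.9168 = 0.2504
c = 3 / 0.414^0.2504 = 3 / 0.8018 = 3.741
A = (9/3.741)^(1/0.2504) ⇒ ln A = ln(2.406)/0.2504 = 3.5053
A = e^3.5053 ≈ 33.29 km²

33 km²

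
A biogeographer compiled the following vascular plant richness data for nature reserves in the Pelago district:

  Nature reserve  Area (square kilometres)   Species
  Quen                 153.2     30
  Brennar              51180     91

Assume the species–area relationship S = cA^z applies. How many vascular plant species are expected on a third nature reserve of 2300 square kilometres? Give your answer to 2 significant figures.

50

z = ln(91/30) / ln(51180/153.2) = 1.1097 / 5.8114 = 0.1909
c = 30 / 153.2^0.1909 = 30 / 2.614 = 11.48
S₃ = 11.48 × 2300^0.1909 = 11.48 × 4.384 ≈ 50.32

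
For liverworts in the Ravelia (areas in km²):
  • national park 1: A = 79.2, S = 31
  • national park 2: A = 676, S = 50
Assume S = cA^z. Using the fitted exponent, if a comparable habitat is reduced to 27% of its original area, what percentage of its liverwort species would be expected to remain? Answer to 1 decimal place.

74.7%

z = ln(50/31) / ln(676/79.2) = 0.4780 / 2.1442 = 0.2229
S_new/S_old = (A_new/A_old)^z = 0.27^0.2229 = exp(0.2229 × -1.3093) = 0.7468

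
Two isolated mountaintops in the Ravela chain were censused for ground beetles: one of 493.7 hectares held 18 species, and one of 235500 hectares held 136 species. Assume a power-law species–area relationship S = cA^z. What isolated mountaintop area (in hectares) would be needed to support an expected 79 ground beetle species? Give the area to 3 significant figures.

z = ln(136/18) / ln(235500/493.7) = 2.0223 / 6.1675 = 0.3279
c = 18 / 493.7^0.3279 = 18 / 7.641 = 2.356
A = (79/2.356)^(1/0.3279) ⇒ ln A = ln(33.54)/0.3279 = 10.7128
A = e^10.7128 ≈ 44927 hectares

44900 hectares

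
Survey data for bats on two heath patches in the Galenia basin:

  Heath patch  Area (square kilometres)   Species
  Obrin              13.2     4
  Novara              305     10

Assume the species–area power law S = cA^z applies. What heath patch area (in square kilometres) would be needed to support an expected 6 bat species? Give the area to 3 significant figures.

53.0 square kilometres

z = ln(10/4) / ln(305/13.2) = 0.9163 / 3.1401 = 0.2918
c = 4 / 13.2^0.2918 = 4 / 2.123 = 1.884
A = (6/1.884)^(1/0.2918) ⇒ ln A = ln(3.185)/0.2918 = 3.9697
A = e^3.9697 ≈ 52.97 square kilometres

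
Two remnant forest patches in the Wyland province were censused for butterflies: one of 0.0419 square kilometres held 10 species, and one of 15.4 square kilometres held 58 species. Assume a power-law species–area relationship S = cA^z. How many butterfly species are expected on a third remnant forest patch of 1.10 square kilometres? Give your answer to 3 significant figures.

z = ln(58/10) / ln(15.4/0.0419) = 1.7579 / 5.9068 = 0.2976
c = 10 / 0.0419^0.2976 = 10 / 0.389 = 25.71
S₃ = 25.71 × 1.1^0.2976 = 25.71 × 1.029 ≈ 26.44

26.4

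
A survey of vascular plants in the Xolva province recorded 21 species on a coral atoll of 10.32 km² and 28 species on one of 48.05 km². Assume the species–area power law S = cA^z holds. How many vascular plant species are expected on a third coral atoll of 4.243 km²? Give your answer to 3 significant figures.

17.8

z = ln(28/21) / ln(48.05/10.32) = 0.2877 / 1.5382 = 0.1870
c = 21 / 10.32^0.1870 = 21 / 1.547 = 13.57
S₃ = 13.57 × 4.243^0.1870 = 13.57 × 1.31 ≈ 17.78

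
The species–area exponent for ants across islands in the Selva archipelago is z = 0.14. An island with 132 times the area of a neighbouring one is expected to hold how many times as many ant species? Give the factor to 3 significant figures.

S₂/S₁ = (A₂/A₁)^z = 132^0.14
ln(S₂/S₁) = 0.14 × ln 132 = 0.14 × 4.8828 = 0.6836
S₂/S₁ = e^0.6836 ≈ 1.981

1.98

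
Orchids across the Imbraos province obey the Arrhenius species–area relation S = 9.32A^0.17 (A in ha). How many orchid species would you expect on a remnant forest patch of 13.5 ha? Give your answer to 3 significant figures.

S = 9.32 × 13.5^0.17 = 9.32 × 1.557 ≈ 14.51

14.5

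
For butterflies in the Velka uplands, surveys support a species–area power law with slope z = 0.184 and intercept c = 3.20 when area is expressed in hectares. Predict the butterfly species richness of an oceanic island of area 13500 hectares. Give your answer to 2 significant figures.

S = 3.2 × 13500^0.184
ln S = ln 3.2 + 0.184 × ln 13500 = 1.1632 + 0.184 × 9.5104 = 2.9131
S = e^2.9131 ≈ 18.41

18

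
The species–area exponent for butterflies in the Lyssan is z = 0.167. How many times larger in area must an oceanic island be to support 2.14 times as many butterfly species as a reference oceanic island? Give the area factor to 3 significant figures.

95.2

(A₂/A₁)^0.167 = 2.14, so A₂/A₁ = 2.14^(1/0.167) = 2.14^5.988
ln(A₂/A₁) = ln 2.14 / 0.167 = 0.7608 / 0.167 = 4.5557
A₂/A₁ = e^4.5557 ≈ 95.18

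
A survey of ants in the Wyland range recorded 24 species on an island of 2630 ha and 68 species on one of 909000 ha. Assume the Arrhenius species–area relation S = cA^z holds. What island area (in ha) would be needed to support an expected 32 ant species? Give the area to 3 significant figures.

13200 ha

z = ln(68/24) / ln(909000/2630) = 1.0415 / 5.8454 = 0.1782
c = 24 / 2630^0.1782 = 24 / 4.067 = 5.9
A = (32/5.9)^(1/0.1782) ⇒ ln A = ln(5.423)/0.1782 = 9.4894
A = e^9.4894 ≈ 13219 ha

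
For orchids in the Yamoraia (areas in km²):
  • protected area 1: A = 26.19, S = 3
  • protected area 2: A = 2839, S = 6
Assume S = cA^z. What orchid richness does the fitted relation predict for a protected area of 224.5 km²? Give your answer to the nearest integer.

z = ln(6/3) / ln(2839/26.19) = 0.6931 / 4.6858 = 0.1479
c = 3 / 26.19^0.1479 = 3 / 1.621 = 1.851
S₃ = 1.851 × 224.5^0.1479 = 1.851 × 2.227 ≈ 4.122

4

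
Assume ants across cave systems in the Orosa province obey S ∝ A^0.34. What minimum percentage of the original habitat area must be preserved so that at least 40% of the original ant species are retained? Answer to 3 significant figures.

6.75%

Need (A_new/A_old)^0.34 = 0.4, so A_new/A_old = 0.4^(1/0.34) = 0.4^2.941
ln(A_new/A_old) = ln 0.4 / 0.34 = -0.9163 / 0.34 = -2.6950
A_new/A_old = e^-2.6950 ≈ 0.06754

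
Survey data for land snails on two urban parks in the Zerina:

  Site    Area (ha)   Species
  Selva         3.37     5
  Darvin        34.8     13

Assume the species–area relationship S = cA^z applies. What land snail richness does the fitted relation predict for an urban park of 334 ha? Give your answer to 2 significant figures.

z = ln(13/5) / ln(34.8/3.37) = 0.9555 / 2.3347 = 0.4093
c = 5 / 3.37^0.4093 = 5 / 1.644 = 3.041
S₃ = 3.041 × 334^0.4093 = 3.041 × 10.79 ≈ 32.8

33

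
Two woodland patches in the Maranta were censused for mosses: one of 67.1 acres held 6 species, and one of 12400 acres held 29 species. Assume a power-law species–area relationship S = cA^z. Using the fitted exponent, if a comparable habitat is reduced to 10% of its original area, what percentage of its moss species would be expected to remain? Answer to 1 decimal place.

49.9%

z = ln(29/6) / ln(12400/67.1) = 1.5755 / 5.2193 = 0.3019
S_new/S_old = (A_new/A_old)^z = 0.1^0.3019 = exp(0.3019 × -2.3026) = 0.499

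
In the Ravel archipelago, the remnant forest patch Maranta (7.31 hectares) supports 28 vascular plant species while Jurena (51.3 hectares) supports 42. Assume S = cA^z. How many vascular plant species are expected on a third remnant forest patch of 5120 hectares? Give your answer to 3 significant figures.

109

z = ln(42/28) / ln(51.3/7.31) = 0.4055 / 1.9484 = 0.2081
c = 28 / 7.31^0.2081 = 28 / 1.513 = 18.51
S₃ = 18.51 × 5120^0.2081 = 18.51 × 5.914 ≈ 109.5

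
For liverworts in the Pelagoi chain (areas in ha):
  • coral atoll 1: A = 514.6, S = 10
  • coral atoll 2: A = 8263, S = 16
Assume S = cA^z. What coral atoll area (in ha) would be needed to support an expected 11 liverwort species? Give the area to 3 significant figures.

z = ln(16/10) / ln(8263/514.6) = 0.4700 / 2.7762 = 0.1693
c = 10 / 514.6^0.1693 = 10 / 2.878 = 3.475
A = (11/3.475)^(1/0.1693) ⇒ ln A = ln(3.166)/0.1693 = 6.8064
A = e^6.8064 ≈ 903.6 ha

904 ha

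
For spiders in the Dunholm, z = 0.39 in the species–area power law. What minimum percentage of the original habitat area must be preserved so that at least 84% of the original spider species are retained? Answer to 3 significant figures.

Need (A_new/A_old)^0.39 = 0.84, so A_new/A_old = 0.84^(1/0.39) = 0.84^2.564
ln(A_new/A_old) = ln 0.84 / 0.39 = -0.1744 / 0.39 = -0.4471
A_new/A_old = e^-0.4471 ≈ 0.6395

64.0%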